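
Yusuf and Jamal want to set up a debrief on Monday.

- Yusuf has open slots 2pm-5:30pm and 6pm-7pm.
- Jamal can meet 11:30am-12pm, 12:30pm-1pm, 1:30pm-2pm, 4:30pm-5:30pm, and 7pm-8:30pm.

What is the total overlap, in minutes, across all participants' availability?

Yusuf ∩ Jamal: 16:30–17:30.
Total common minutes: 60.

60 minutes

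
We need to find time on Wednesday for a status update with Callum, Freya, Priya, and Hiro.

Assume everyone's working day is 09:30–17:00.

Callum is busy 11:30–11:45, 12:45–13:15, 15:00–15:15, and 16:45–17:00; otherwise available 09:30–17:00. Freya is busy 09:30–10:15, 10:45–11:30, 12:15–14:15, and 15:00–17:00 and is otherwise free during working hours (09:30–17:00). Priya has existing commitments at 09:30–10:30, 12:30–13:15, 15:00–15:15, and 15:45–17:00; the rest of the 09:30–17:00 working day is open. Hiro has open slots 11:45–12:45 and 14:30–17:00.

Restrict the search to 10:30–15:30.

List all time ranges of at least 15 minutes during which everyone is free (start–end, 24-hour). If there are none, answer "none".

11:45–12:15, 14:30–15:00

Callum free within 09:30–17:00: 09:30–11:30, 11:45–12:45, 13:15–15:00, 15:15–16:45.
Freya free within 09:30–17:00: 10:15–10:45, 11:30–12:15, 14:15–15:00.
Priya free within 09:30–17:00: 10:30–12:30, 13:15–15:00, 15:15–15:45.
Callum ∩ Freya: 10:15–10:45, 11:45–12:15, 14:15–15:00.
Callum ∩ Freya ∩ Priya: 10:30–10:45, 11:45–12:15, 14:15–15:00.
Callum ∩ Freya ∩ Priya ∩ Hiro: 11:45–12:15, 14:30–15:00.
Restricted to 10:30–15:30: 11:45–12:15, 14:30–15:00.
Windows ≥ 15 min: 11:45–12:15, 14:30–15:00.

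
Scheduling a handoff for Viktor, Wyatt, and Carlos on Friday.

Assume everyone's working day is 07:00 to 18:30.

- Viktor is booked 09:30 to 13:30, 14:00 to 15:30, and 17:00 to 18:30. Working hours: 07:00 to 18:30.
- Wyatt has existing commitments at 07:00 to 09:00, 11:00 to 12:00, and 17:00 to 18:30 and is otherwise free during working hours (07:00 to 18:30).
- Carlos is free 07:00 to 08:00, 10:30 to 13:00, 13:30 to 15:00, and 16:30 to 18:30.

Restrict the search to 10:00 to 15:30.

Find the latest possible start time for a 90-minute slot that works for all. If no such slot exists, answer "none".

none

Viktor free within 07:00–18:30: 07:00–09:30, 13:30–14:00, 15:30–17:00.
Wyatt free within 07:00–18:30: 09:00–11:00, 12:00–17:00.
Viktor ∩ Wyatt: 09:00–09:30, 13:30–14:00, 15:30–17:00.
Viktor ∩ Wyatt ∩ Carlos: 13:30–14:00, 16:30–17:00.
Restricted to 10:00–15:30: 13:30–14:00.
Windows ≥ 90 min: (none).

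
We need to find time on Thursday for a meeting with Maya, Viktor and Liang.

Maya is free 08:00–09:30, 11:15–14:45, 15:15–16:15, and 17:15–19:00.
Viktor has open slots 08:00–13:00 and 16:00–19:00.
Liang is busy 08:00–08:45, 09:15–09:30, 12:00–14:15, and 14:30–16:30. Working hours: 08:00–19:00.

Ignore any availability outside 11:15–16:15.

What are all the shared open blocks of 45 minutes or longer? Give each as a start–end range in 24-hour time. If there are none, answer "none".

Liang free within 08:00–19:00: 08:45–09:15, 09:30–12:00, 14:15–14:30, 16:30–19:00.
Maya ∩ Viktor: 08:00–09:30, 11:15–13:00, 16:00–16:15, 17:15–19:00.
Maya ∩ Viktor ∩ Liang: 08:45–09:15, 11:15–12:00, 17:15–19:00.
Restricted to 11:15–16:15: 11:15–12:00.
Windows ≥ 45 min: 11:15–12:00.

11:15–12:00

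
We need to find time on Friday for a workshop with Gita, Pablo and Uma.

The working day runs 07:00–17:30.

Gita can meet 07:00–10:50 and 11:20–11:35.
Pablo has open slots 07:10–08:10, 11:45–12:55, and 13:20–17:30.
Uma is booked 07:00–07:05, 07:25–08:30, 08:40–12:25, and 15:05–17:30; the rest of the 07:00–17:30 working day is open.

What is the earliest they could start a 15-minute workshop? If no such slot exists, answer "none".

Uma free within 07:00–17:30: 07:05–07:25, 08:30–08:40, 12:25–15:05.
Gita ∩ Pablo: 07:10–08:10.
Gita ∩ Pablo ∩ Uma: 07:10–07:25.
Windows ≥ 15 min: 07:10–07:25.
Earliest such window starts at 07:10.

07:10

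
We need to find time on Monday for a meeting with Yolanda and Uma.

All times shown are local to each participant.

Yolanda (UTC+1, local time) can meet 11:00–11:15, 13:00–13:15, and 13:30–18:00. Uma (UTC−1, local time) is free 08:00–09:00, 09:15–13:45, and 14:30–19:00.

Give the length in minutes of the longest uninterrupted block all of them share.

135 minutes

Yolanda → UTC: 10:00–10:15, 12:00–12:15, 12:30–17:00.
Uma → UTC: 09:00–10:00, 10:15–14:45, 15:30–20:00.
Yolanda ∩ Uma: 12:00–12:15, 12:30–14:45, 15:30–17:00.
Common window lengths: 15, 135, 90 min; longest is 135.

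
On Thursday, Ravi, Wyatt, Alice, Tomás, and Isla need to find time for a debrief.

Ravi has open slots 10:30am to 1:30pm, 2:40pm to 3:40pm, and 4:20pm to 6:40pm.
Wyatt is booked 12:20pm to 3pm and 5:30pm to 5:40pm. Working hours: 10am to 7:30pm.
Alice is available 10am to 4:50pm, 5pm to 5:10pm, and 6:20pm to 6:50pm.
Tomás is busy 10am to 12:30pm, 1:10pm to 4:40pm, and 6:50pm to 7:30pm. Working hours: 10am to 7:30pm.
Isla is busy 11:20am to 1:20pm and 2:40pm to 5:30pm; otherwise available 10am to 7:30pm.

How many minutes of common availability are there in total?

20 minutes

Wyatt free within 10:00–19:30: 10:00–12:20, 15:00–17:30, 17:40–19:30.
Tomás free within 10:00–19:30: 12:30–13:10, 16:40–18:50.
Isla free within 10:00–19:30: 10:00–11:20, 13:20–14:40, 17:30–19:30.
Ravi ∩ Wyatt: 10:30–12:20, 15:00–15:40, 16:20–17:30, 17:40–18:40.
Ravi ∩ Wyatt ∩ Alice: 10:30–12:20, 15:00–15:40, 16:20–16:50, 17:00–17:10, 18:20–18:40.
Ravi ∩ Wyatt ∩ Alice ∩ Tomás: 16:40–16:50, 17:00–17:10, 18:20–18:40.
Ravi ∩ Wyatt ∩ Alice ∩ Tomás ∩ Isla: 18:20–18:40.
Total common minutes: 20.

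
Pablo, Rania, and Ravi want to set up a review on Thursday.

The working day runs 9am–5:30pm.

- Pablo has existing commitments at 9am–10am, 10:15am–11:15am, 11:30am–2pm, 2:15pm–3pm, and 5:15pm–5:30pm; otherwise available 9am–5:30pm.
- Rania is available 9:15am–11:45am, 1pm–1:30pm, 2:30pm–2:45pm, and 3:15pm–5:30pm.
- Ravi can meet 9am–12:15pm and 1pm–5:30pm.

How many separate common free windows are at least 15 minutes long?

3

Pablo free within 09:00–17:30: 10:00–10:15, 11:15–11:30, 14:00–14:15, 15:00–17:15.
Pablo ∩ Rania: 10:00–10:15, 11:15–11:30, 15:15–17:15.
Pablo ∩ Rania ∩ Ravi: 10:00–10:15, 11:15–11:30, 15:15–17:15.
Windows ≥ 15 min: 10:00–10:15, 11:15–11:30, 15:15–17:15.
That's 3 windows.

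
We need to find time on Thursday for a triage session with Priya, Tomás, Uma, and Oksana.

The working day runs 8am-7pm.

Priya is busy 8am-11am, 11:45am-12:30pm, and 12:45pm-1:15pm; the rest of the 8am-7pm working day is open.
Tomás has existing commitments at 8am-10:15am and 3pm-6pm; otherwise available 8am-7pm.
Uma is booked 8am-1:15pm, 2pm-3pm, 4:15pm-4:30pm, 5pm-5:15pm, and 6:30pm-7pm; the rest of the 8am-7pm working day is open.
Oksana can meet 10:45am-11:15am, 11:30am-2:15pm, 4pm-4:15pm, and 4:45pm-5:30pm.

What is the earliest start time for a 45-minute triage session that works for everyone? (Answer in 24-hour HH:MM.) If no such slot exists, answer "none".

13:15

Priya free within 08:00–19:00: 11:00–11:45, 12:30–12:45, 13:15–19:00.
Tomás free within 08:00–19:00: 10:15–15:00, 18:00–19:00.
Uma free within 08:00–19:00: 13:15–14:00, 15:00–16:15, 16:30–17:00, 17:15–18:30.
Priya ∩ Tomás: 11:00–11:45, 12:30–12:45, 13:15–15:00, 18:00–19:00.
Priya ∩ Tomás ∩ Uma: 13:15–14:00, 18:00–18:30.
Priya ∩ Tomás ∩ Uma ∩ Oksana: 13:15–14:00.
Windows ≥ 45 min: 13:15–14:00.
Earliest such window starts at 13:15.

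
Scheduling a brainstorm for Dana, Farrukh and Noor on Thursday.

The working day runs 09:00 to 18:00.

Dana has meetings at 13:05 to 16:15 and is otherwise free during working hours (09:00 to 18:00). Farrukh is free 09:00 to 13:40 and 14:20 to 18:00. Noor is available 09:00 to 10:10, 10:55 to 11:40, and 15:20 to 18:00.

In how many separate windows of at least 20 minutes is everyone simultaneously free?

3

Dana free within 09:00–18:00: 09:00–13:05, 16:15–18:00.
Dana ∩ Farrukh: 09:00–13:05, 16:15–18:00.
Dana ∩ Farrukh ∩ Noor: 09:00–10:10, 10:55–11:40, 16:15–18:00.
Windows ≥ 20 min: 09:00–10:10, 10:55–11:40, 16:15–18:00.
That's 3 windows.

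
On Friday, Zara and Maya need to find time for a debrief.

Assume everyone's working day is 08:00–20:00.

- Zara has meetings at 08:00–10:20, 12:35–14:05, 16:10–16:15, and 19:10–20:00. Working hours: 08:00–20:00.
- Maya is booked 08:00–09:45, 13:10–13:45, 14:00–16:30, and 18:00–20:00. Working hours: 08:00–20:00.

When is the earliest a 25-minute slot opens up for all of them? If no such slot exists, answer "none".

Zara free within 08:00–20:00: 10:20–12:35, 14:05–16:10, 16:15–19:10.
Maya free within 08:00–20:00: 09:45–13:10, 13:45–14:00, 16:30–18:00.
Zara ∩ Maya: 10:20–12:35, 16:30–18:00.
Windows ≥ 25 min: 10:20–12:35, 16:30–18:00.
Earliest such window starts at 10:20.

10:20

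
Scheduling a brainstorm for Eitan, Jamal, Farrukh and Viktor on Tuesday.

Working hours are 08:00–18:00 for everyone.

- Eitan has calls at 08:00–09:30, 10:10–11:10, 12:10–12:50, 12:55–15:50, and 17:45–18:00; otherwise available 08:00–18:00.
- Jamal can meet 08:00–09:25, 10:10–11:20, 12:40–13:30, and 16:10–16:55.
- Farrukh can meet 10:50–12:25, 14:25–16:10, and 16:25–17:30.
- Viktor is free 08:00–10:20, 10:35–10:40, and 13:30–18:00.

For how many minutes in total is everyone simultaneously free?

Eitan free within 08:00–18:00: 09:30–10:10, 11:10–12:10, 12:50–12:55, 15:50–17:45.
Eitan ∩ Jamal: 11:10–11:20, 12:50–12:55, 16:10–16:55.
Eitan ∩ Jamal ∩ Farrukh: 11:10–11:20, 16:25–16:55.
Eitan ∩ Jamal ∩ Farrukh ∩ Viktor: 16:25–16:55.
Total common minutes: 30.

30 minutes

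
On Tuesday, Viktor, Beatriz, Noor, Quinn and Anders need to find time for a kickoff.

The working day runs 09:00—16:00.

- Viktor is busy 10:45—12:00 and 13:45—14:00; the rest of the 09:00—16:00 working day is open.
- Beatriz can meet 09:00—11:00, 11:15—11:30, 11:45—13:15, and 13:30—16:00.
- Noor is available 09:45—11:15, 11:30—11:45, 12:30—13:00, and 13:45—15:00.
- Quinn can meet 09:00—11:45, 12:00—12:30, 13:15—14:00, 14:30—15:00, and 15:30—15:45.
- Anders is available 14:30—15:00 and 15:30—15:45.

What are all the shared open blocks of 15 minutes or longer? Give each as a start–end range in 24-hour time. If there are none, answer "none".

Viktor free within 09:00–16:00: 09:00–10:45, 12:00–13:45, 14:00–16:00.
Viktor ∩ Beatriz: 09:00–10:45, 12:00–13:15, 13:30–13:45, 14:00–16:00.
Viktor ∩ Beatriz ∩ Noor: 09:45–10:45, 12:30–13:00, 14:00–15:00.
Viktor ∩ Beatriz ∩ Noor ∩ Quinn: 09:45–10:45, 14:30–15:00.
Viktor ∩ Beatriz ∩ Noor ∩ Quinn ∩ Anders: 14:30–15:00.
Windows ≥ 15 min: 14:30–15:00.

14:30–15:00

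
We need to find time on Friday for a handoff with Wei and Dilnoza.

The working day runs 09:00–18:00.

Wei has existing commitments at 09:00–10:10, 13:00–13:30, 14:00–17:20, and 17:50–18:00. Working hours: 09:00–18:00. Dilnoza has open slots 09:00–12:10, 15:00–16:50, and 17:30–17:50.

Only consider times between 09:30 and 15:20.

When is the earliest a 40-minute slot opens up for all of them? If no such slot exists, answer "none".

Wei free within 09:00–18:00: 10:10–13:00, 13:30–14:00, 17:20–17:50.
Wei ∩ Dilnoza: 10:10–12:10, 17:30–17:50.
Restricted to 09:30–15:20: 10:10–12:10.
Windows ≥ 40 min: 10:10–12:10.
Earliest such window starts at 10:10.

10:10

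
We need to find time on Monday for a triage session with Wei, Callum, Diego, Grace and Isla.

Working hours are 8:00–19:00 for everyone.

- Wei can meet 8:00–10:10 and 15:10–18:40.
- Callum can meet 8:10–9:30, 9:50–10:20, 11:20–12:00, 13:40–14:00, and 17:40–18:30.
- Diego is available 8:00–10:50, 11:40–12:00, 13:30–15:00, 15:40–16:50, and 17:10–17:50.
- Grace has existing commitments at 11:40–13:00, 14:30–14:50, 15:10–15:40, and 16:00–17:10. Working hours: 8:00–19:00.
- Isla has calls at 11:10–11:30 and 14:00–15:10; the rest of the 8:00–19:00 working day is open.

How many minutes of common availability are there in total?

110 minutes

Grace free within 08:00–19:00: 08:00–11:40, 13:00–14:30, 14:50–15:10, 15:40–16:00, 17:10–19:00.
Isla free within 08:00–19:00: 08:00–11:10, 11:30–14:00, 15:10–19:00.
Wei ∩ Callum: 08:10–09:30, 09:50–10:10, 17:40–18:30.
Wei ∩ Callum ∩ Diego: 08:10–09:30, 09:50–10:10, 17:40–17:50.
Wei ∩ Callum ∩ Diego ∩ Grace: 08:10–09:30, 09:50–10:10, 17:40–17:50.
Wei ∩ Callum ∩ Diego ∩ Grace ∩ Isla: 08:10–09:30, 09:50–10:10, 17:40–17:50.
Total common minutes: 80 + 20 + 10 = 110.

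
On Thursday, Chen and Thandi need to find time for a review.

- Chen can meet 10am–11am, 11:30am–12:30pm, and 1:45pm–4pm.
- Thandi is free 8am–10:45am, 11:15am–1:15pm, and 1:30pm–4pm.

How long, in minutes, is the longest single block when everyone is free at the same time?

135 minutes

Chen ∩ Thandi: 10:00–10:45, 11:30–12:30, 13:45–16:00.
Common window lengths: 45, 60, 135 min; longest is 135.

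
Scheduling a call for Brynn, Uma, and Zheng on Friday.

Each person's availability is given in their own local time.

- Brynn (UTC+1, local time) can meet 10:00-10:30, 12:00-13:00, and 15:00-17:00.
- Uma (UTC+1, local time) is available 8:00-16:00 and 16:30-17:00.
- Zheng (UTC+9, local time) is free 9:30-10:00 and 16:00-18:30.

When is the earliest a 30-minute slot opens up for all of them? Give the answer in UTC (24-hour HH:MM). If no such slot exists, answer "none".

09:00

Brynn → UTC: 09:00–09:30, 11:00–12:00, 14:00–16:00.
Uma → UTC: 07:00–15:00, 15:30–16:00.
Zheng → UTC: 00:30–01:00, 07:00–09:30.
Brynn ∩ Uma: 09:00–09:30, 11:00–12:00, 14:00–15:00, 15:30–16:00.
Brynn ∩ Uma ∩ Zheng: 09:00–09:30.
Windows ≥ 30 min: 09:00–09:30.
Earliest such window starts at 09:00.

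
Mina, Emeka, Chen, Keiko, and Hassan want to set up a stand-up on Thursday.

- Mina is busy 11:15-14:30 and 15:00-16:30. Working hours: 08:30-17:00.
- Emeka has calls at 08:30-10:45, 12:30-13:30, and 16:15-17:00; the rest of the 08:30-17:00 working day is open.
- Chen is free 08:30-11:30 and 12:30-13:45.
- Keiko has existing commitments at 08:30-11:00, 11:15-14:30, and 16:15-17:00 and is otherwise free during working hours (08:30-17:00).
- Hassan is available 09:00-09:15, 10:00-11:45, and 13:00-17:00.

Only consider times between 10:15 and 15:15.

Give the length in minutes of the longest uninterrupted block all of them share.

15 minutes

Mina free within 08:30–17:00: 08:30–11:15, 14:30–15:00, 16:30–17:00.
Emeka free within 08:30–17:00: 10:45–12:30, 13:30–16:15.
Keiko free within 08:30–17:00: 11:00–11:15, 14:30–16:15.
Mina ∩ Emeka: 10:45–11:15, 14:30–15:00.
Mina ∩ Emeka ∩ Chen: 10:45–11:15.
Mina ∩ Emeka ∩ Chen ∩ Keiko: 11:00–11:15.
Mina ∩ Emeka ∩ Chen ∩ Keiko ∩ Hassan: 11:00–11:15.
Restricted to 10:15–15:15: 11:00–11:15.
Single common window of 15 minutes.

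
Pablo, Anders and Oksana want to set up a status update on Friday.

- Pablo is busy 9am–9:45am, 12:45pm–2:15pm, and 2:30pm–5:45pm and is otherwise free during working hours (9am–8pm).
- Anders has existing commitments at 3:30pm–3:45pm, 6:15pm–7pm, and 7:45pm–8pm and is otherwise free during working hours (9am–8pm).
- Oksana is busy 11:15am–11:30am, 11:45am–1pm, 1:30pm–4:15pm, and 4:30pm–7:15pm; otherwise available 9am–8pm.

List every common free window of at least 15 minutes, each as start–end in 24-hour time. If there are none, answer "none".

Pablo free within 09:00–20:00: 09:45–12:45, 14:15–14:30, 17:45–20:00.
Anders free within 09:00–20:00: 09:00–15:30, 15:45–18:15, 19:00–19:45.
Oksana free within 09:00–20:00: 09:00–11:15, 11:30–11:45, 13:00–13:30, 16:15–16:30, 19:15–20:00.
Pablo ∩ Anders: 09:45–12:45, 14:15–14:30, 17:45–18:15, 19:00–19:45.
Pablo ∩ Anders ∩ Oksana: 09:45–11:15, 11:30–11:45, 19:15–19:45.
Windows ≥ 15 min: 09:45–11:15, 11:30–11:45, 19:15–19:45.

09:45–11:15, 11:30–11:45, 19:15–19:45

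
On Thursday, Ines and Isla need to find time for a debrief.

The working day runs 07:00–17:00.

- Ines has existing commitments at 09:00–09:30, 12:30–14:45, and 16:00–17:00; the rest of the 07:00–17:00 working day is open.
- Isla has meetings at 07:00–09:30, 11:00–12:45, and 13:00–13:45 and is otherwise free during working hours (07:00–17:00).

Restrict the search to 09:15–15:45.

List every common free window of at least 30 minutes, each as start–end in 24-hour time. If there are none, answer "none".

09:30–11:00, 14:45–15:45

Ines free within 07:00–17:00: 07:00–09:00, 09:30–12:30, 14:45–16:00.
Isla free within 07:00–17:00: 09:30–11:00, 12:45–13:00, 13:45–17:00.
Ines ∩ Isla: 09:30–11:00, 14:45–16:00.
Restricted to 09:15–15:45: 09:30–11:00, 14:45–15:45.
Windows ≥ 30 min: 09:30–11:00, 14:45–15:45.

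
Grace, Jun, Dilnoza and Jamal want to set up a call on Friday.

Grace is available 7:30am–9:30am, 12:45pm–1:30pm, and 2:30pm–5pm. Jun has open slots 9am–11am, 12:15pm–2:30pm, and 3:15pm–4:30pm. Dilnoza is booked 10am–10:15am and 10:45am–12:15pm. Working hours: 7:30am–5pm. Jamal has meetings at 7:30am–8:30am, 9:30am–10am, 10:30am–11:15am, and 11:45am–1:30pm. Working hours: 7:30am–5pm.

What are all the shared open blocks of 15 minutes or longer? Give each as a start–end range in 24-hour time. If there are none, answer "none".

Dilnoza free within 07:30–17:00: 07:30–10:00, 10:15–10:45, 12:15–17:00.
Jamal free within 07:30–17:00: 08:30–09:30, 10:00–10:30, 11:15–11:45, 13:30–17:00.
Grace ∩ Jun: 09:00–09:30, 12:45–13:30, 15:15–16:30.
Grace ∩ Jun ∩ Dilnoza: 09:00–09:30, 12:45–13:30, 15:15–16:30.
Grace ∩ Jun ∩ Dilnoza ∩ Jamal: 09:00–09:30, 15:15–16:30.
Windows ≥ 15 min: 09:00–09:30, 15:15–16:30.

09:00–09:30, 15:15–16:30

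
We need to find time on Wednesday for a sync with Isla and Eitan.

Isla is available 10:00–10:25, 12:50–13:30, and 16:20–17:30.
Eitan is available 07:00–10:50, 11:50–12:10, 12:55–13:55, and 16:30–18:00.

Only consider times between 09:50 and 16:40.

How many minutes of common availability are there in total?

Isla ∩ Eitan: 10:00–10:25, 12:55–13:30, 16:30–17:30.
Restricted to 09:50–16:40: 10:00–10:25, 12:55–13:30, 16:30–16:40.
Total common minutes: 25 + 35 + 10 = 70.

70 minutes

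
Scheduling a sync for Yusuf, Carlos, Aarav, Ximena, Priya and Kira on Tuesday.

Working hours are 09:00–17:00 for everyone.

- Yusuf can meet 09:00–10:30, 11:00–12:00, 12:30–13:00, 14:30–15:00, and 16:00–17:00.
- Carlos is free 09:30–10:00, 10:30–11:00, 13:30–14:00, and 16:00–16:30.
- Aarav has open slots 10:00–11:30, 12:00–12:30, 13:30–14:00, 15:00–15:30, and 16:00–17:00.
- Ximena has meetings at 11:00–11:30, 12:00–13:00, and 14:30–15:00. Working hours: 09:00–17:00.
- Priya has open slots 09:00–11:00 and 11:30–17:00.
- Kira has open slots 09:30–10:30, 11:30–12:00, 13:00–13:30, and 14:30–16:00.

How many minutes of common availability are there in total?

Ximena free within 09:00–17:00: 09:00–11:00, 11:30–12:00, 13:00–14:30, 15:00–17:00.
Yusuf ∩ Carlos: 09:30–10:00, 16:00–16:30.
Yusuf ∩ Carlos ∩ Aarav: 16:00–16:30.
Yusuf ∩ Carlos ∩ Aarav ∩ Ximena: 16:00–16:30.
Yusuf ∩ Carlos ∩ Aarav ∩ Ximena ∩ Priya: 16:00–16:30.
Yusuf ∩ Carlos ∩ Aarav ∩ Ximena ∩ Priya ∩ Kira: (none).
Total common minutes: 0.

0 minutes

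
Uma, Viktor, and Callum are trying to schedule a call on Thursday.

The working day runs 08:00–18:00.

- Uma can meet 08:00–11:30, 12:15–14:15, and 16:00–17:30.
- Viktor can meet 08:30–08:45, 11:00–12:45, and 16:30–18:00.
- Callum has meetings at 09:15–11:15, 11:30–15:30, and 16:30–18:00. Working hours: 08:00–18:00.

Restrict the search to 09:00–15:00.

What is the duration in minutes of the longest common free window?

15 minutes

Callum free within 08:00–18:00: 08:00–09:15, 11:15–11:30, 15:30–16:30.
Uma ∩ Viktor: 08:30–08:45, 11:00–11:30, 12:15–12:45, 16:30–17:30.
Uma ∩ Viktor ∩ Callum: 08:30–08:45, 11:15–11:30.
Restricted to 09:00–15:00: 11:15–11:30.
Single common window of 15 minutes.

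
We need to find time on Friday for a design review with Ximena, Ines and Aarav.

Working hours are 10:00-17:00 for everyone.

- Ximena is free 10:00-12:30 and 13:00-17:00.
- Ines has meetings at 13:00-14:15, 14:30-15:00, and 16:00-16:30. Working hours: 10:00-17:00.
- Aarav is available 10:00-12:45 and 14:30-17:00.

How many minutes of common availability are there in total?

240 minutes

Ines free within 10:00–17:00: 10:00–13:00, 14:15–14:30, 15:00–16:00, 16:30–17:00.
Ximena ∩ Ines: 10:00–12:30, 14:15–14:30, 15:00–16:00, 16:30–17:00.
Ximena ∩ Ines ∩ Aarav: 10:00–12:30, 15:00–16:00, 16:30–17:00.
Total common minutes: 150 + 60 + 30 = 240.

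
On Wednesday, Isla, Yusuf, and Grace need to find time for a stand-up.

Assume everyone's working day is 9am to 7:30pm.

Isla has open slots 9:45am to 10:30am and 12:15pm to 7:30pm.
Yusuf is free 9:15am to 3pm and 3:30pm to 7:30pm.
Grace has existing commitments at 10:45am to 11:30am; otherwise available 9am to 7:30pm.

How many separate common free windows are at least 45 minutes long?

Grace free within 09:00–19:30: 09:00–10:45, 11:30–19:30.
Isla ∩ Yusuf: 09:45–10:30, 12:15–15:00, 15:30–19:30.
Isla ∩ Yusuf ∩ Grace: 09:45–10:30, 12:15–15:00, 15:30–19:30.
Windows ≥ 45 min: 09:45–10:30, 12:15–15:00, 15:30–19:30.
That's 3 windows.

3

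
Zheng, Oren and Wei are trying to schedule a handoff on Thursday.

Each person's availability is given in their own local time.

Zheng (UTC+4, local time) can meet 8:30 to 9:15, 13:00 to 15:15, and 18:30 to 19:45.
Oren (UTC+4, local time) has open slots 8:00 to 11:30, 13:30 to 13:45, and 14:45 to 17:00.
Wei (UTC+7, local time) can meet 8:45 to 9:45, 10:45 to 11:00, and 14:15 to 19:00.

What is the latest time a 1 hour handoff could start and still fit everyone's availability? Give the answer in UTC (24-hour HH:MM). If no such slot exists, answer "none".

Zheng → UTC: 04:30–05:15, 09:00–11:15, 14:30–15:45.
Oren → UTC: 04:00–07:30, 09:30–09:45, 10:45–13:00.
Wei → UTC: 01:45–02:45, 03:45–04:00, 07:15–12:00.
Zheng ∩ Oren: 04:30–05:15, 09:30–09:45, 10:45–11:15.
Zheng ∩ Oren ∩ Wei: 09:30–09:45, 10:45–11:15.
Windows ≥ 60 min: (none).

none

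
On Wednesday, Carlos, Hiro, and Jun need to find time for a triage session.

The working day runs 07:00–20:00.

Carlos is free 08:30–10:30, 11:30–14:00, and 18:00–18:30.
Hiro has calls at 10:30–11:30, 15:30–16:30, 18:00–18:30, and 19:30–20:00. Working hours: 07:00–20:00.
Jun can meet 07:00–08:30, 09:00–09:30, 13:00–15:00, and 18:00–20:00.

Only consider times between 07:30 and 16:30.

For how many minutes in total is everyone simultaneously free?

90 minutes

Hiro free within 07:00–20:00: 07:00–10:30, 11:30–15:30, 16:30–18:00, 18:30–19:30.
Carlos ∩ Hiro: 08:30–10:30, 11:30–14:00.
Carlos ∩ Hiro ∩ Jun: 09:00–09:30, 13:00–14:00.
Restricted to 07:30–16:30: 09:00–09:30, 13:00–14:00.
Total common minutes: 30 + 60 = 90.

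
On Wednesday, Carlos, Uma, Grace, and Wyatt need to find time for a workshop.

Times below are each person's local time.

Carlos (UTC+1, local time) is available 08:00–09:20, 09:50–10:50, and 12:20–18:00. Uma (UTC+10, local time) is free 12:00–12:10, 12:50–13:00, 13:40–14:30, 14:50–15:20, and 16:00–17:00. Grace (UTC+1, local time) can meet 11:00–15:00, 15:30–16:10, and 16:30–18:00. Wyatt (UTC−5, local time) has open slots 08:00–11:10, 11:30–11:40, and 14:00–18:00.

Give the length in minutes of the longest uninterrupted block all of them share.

0 minutes

Carlos → UTC: 07:00–08:20, 08:50–09:50, 11:20–17:00.
Uma → UTC: 02:00–02:10, 02:50–03:00, 03:40–04:30, 04:50–05:20, 06:00–07:00.
Grace → UTC: 10:00–14:00, 14:30–15:10, 15:30–17:00.
Wyatt → UTC: 13:00–16:10, 16:30–16:40, 19:00–23:00.
Carlos ∩ Uma: (none).
Carlos ∩ Uma ∩ Grace: (none).
Carlos ∩ Uma ∩ Grace ∩ Wyatt: (none).
No common window.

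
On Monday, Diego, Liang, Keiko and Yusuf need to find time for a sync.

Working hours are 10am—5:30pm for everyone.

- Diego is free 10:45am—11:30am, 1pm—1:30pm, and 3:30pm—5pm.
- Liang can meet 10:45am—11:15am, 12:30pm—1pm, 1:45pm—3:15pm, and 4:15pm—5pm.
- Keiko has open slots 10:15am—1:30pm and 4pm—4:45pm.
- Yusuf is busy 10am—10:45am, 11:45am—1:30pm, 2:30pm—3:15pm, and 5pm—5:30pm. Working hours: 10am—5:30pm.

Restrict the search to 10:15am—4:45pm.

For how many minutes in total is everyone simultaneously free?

Yusuf free within 10:00–17:30: 10:45–11:45, 13:30–14:30, 15:15–17:00.
Diego ∩ Liang: 10:45–11:15, 16:15–17:00.
Diego ∩ Liang ∩ Keiko: 10:45–11:15, 16:15–16:45.
Diego ∩ Liang ∩ Keiko ∩ Yusuf: 10:45–11:15, 16:15–16:45.
Restricted to 10:15–16:45: 10:45–11:15, 16:15–16:45.
Total common minutes: 30 + 30 = 60.

60 minutes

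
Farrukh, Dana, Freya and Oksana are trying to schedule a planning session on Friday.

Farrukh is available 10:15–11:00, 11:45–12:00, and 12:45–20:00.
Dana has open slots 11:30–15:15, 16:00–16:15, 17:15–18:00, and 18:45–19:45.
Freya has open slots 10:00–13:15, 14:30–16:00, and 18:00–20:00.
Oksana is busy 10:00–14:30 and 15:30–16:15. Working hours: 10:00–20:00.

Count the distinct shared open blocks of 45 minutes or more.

2

Oksana free within 10:00–20:00: 14:30–15:30, 16:15–20:00.
Farrukh ∩ Dana: 11:45–12:00, 12:45–15:15, 16:00–16:15, 17:15–18:00, 18:45–19:45.
Farrukh ∩ Dana ∩ Freya: 11:45–12:00, 12:45–13:15, 14:30–15:15, 18:45–19:45.
Farrukh ∩ Dana ∩ Freya ∩ Oksana: 14:30–15:15, 18:45–19:45.
Windows ≥ 45 min: 14:30–15:15, 18:45–19:45.
That's 2 windows.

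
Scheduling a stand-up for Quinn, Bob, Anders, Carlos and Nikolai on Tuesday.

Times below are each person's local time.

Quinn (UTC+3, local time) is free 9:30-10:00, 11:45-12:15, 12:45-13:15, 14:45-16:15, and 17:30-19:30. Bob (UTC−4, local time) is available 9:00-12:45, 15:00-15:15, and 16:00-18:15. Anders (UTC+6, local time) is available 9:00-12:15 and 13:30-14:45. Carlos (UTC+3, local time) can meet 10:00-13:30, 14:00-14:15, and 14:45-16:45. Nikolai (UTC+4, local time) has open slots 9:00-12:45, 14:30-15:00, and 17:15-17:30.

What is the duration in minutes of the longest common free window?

Quinn → UTC: 06:30–07:00, 08:45–09:15, 09:45–10:15, 11:45–13:15, 14:30–16:30.
Bob → UTC: 13:00–16:45, 19:00–19:15, 20:00–22:15.
Anders → UTC: 03:00–06:15, 07:30–08:45.
Carlos → UTC: 07:00–10:30, 11:00–11:15, 11:45–13:45.
Nikolai → UTC: 05:00–08:45, 10:30–11:00, 13:15–13:30.
Quinn ∩ Bob: 13:00–13:15, 14:30–16:30.
Quinn ∩ Bob ∩ Anders: (none).
Quinn ∩ Bob ∩ Anders ∩ Carlos: (none).
Quinn ∩ Bob ∩ Anders ∩ Carlos ∩ Nikolai: (none).
No common window.

0 minutes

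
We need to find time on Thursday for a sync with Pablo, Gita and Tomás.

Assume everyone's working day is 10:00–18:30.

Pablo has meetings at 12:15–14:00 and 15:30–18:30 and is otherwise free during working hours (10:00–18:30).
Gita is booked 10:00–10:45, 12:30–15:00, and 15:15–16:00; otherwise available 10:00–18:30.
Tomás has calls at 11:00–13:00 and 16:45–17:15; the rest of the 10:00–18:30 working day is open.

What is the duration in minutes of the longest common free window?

Pablo free within 10:00–18:30: 10:00–12:15, 14:00–15:30.
Gita free within 10:00–18:30: 10:45–12:30, 15:00–15:15, 16:00–18:30.
Tomás free within 10:00–18:30: 10:00–11:00, 13:00–16:45, 17:15–18:30.
Pablo ∩ Gita: 10:45–12:15, 15:00–15:15.
Pablo ∩ Gita ∩ Tomás: 10:45–11:00, 15:00–15:15.
Common window lengths: 15, 15 min; longest is 15.

15 minutes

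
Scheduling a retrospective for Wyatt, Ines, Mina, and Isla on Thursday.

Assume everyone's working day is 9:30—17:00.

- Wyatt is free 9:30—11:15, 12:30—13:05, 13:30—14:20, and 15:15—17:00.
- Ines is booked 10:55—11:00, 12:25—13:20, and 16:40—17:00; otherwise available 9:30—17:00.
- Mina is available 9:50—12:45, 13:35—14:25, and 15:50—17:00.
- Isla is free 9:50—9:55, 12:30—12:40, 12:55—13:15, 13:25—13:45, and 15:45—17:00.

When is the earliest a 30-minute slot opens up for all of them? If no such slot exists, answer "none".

15:50

Ines free within 09:30–17:00: 09:30–10:55, 11:00–12:25, 13:20–16:40.
Wyatt ∩ Ines: 09:30–10:55, 11:00–11:15, 13:30–14:20, 15:15–16:40.
Wyatt ∩ Ines ∩ Mina: 09:50–10:55, 11:00–11:15, 13:35–14:20, 15:50–16:40.
Wyatt ∩ Ines ∩ Mina ∩ Isla: 09:50–09:55, 13:35–13:45, 15:50–16:40.
Windows ≥ 30 min: 15:50–16:40.
Earliest such window starts at 15:50.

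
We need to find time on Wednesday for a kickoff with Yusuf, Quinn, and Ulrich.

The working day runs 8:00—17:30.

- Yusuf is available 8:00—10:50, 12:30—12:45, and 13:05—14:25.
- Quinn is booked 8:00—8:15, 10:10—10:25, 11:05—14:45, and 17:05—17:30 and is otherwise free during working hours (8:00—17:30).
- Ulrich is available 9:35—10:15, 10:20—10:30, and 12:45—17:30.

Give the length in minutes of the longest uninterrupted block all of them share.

Quinn free within 08:00–17:30: 08:15–10:10, 10:25–11:05, 14:45–17:05.
Yusuf ∩ Quinn: 08:15–10:10, 10:25–10:50.
Yusuf ∩ Quinn ∩ Ulrich: 09:35–10:10, 10:25–10:30.
Common window lengths: 35, 5 min; longest is 35.

35 minutes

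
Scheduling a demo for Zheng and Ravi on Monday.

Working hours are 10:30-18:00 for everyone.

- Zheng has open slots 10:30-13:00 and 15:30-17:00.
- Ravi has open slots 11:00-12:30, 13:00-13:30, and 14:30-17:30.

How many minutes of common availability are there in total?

180 minutes

Zheng ∩ Ravi: 11:00–12:30, 15:30–17:00.
Total common minutes: 90 + 90 = 180.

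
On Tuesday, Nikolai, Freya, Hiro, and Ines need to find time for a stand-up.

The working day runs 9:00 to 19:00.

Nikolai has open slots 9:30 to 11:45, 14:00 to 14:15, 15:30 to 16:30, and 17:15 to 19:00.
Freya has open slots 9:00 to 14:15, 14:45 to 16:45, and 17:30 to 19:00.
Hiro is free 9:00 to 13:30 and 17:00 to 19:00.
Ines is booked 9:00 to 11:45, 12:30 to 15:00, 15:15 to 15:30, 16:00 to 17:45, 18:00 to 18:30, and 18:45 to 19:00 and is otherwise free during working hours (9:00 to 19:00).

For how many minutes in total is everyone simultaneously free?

30 minutes

Ines free within 09:00–19:00: 11:45–12:30, 15:00–15:15, 15:30–16:00, 17:45–18:00, 18:30–18:45.
Nikolai ∩ Freya: 09:30–11:45, 14:00–14:15, 15:30–16:30, 17:30–19:00.
Nikolai ∩ Freya ∩ Hiro: 09:30–11:45, 17:30–19:00.
Nikolai ∩ Freya ∩ Hiro ∩ Ines: 17:45–18:00, 18:30–18:45.
Total common minutes: 15 + 15 = 30.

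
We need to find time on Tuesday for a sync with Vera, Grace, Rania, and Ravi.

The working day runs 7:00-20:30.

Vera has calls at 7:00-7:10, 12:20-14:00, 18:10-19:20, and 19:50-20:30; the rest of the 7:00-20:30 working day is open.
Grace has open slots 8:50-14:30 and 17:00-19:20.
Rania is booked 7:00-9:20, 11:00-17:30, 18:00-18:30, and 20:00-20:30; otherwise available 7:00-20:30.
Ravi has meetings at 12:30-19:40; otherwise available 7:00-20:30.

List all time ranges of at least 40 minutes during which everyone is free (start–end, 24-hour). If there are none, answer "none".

09:20–11:00

Vera free within 07:00–20:30: 07:10–12:20, 14:00–18:10, 19:20–19:50.
Rania free within 07:00–20:30: 09:20–11:00, 17:30–18:00, 18:30–20:00.
Ravi free within 07:00–20:30: 07:00–12:30, 19:40–20:30.
Vera ∩ Grace: 08:50–12:20, 14:00–14:30, 17:00–18:10.
Vera ∩ Grace ∩ Rania: 09:20–11:00, 17:30–18:00.
Vera ∩ Grace ∩ Rania ∩ Ravi: 09:20–11:00.
Windows ≥ 40 min: 09:20–11:00.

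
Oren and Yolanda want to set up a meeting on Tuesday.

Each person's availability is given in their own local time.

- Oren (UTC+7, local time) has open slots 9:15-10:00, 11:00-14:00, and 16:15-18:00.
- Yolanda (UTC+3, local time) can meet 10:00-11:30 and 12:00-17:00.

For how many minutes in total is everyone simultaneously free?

Oren → UTC: 02:15–03:00, 04:00–07:00, 09:15–11:00.
Yolanda → UTC: 07:00–08:30, 09:00–14:00.
Oren ∩ Yolanda: 09:15–11:00.
Total common minutes: 105.

105 minutes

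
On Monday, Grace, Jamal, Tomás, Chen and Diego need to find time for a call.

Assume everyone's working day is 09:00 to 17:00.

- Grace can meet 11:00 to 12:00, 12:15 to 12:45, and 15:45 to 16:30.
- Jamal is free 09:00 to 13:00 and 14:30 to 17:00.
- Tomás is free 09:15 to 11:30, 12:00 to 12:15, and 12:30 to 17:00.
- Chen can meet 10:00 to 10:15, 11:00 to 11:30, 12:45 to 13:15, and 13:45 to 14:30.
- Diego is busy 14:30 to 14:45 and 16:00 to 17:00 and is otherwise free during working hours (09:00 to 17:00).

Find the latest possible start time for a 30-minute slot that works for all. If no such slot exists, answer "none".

11:00

Diego free within 09:00–17:00: 09:00–14:30, 14:45–16:00.
Grace ∩ Jamal: 11:00–12:00, 12:15–12:45, 15:45–16:30.
Grace ∩ Jamal ∩ Tomás: 11:00–11:30, 12:30–12:45, 15:45–16:30.
Grace ∩ Jamal ∩ Tomás ∩ Chen: 11:00–11:30.
Grace ∩ Jamal ∩ Tomás ∩ Chen ∩ Diego: 11:00–11:30.
Windows ≥ 30 min: 11:00–11:30.
Latest start in the last window 11:00–11:30 is 11:30 − 30 min = 11:00.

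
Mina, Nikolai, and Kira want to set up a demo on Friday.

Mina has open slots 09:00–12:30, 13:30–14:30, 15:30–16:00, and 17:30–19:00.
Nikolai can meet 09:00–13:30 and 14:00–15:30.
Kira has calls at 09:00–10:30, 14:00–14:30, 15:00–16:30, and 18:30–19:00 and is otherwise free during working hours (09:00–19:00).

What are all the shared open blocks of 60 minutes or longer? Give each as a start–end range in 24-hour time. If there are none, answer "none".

Kira free within 09:00–19:00: 10:30–14:00, 14:30–15:00, 16:30–18:30.
Mina ∩ Nikolai: 09:00–12:30, 14:00–14:30.
Mina ∩ Nikolai ∩ Kira: 10:30–12:30.
Windows ≥ 60 min: 10:30–12:30.

10:30–12:30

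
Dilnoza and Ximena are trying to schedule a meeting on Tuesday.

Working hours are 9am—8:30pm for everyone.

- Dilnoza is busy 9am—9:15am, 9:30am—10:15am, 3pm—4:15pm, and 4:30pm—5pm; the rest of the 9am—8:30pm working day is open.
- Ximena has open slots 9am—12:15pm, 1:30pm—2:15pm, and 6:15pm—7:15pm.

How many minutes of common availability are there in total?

240 minutes

Dilnoza free within 09:00–20:30: 09:15–09:30, 10:15–15:00, 16:15–16:30, 17:00–20:30.
Dilnoza ∩ Ximena: 09:15–09:30, 10:15–12:15, 13:30–14:15, 18:15–19:15.
Total common minutes: 15 + 120 + 45 + 60 = 240.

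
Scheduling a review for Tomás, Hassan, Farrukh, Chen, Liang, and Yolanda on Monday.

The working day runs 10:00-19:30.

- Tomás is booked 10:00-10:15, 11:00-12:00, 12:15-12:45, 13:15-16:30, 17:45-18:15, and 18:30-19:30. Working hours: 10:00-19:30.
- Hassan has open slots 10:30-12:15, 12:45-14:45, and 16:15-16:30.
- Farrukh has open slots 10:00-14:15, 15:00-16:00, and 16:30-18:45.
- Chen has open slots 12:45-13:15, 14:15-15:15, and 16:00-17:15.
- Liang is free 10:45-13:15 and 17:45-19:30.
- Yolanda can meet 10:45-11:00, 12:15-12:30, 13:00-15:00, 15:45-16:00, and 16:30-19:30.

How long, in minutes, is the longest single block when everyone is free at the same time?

Tomás free within 10:00–19:30: 10:15–11:00, 12:00–12:15, 12:45–13:15, 16:30–17:45, 18:15–18:30.
Tomás ∩ Hassan: 10:30–11:00, 12:00–12:15, 12:45–13:15.
Tomás ∩ Hassan ∩ Farrukh: 10:30–11:00, 12:00–12:15, 12:45–13:15.
Tomás ∩ Hassan ∩ Farrukh ∩ Chen: 12:45–13:15.
Tomás ∩ Hassan ∩ Farrukh ∩ Chen ∩ Liang: 12:45–13:15.
Tomás ∩ Hassan ∩ Farrukh ∩ Chen ∩ Liang ∩ Yolanda: 13:00–13:15.
Single common window of 15 minutes.

15 minutes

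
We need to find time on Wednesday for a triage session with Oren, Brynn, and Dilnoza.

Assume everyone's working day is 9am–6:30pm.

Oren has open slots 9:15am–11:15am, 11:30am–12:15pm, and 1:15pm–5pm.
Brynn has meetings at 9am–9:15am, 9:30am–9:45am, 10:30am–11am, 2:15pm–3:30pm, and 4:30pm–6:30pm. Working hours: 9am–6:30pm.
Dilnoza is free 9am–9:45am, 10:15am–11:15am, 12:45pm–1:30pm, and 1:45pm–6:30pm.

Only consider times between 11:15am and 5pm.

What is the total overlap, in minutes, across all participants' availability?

105 minutes

Brynn free within 09:00–18:30: 09:15–09:30, 09:45–10:30, 11:00–14:15, 15:30–16:30.
Oren ∩ Brynn: 09:15–09:30, 09:45–10:30, 11:00–11:15, 11:30–12:15, 13:15–14:15, 15:30–16:30.
Oren ∩ Brynn ∩ Dilnoza: 09:15–09:30, 10:15–10:30, 11:00–11:15, 13:15–13:30, 13:45–14:15, 15:30–16:30.
Restricted to 11:15–17:00: 13:15–13:30, 13:45–14:15, 15:30–16:30.
Total common minutes: 15 + 30 + 60 = 105.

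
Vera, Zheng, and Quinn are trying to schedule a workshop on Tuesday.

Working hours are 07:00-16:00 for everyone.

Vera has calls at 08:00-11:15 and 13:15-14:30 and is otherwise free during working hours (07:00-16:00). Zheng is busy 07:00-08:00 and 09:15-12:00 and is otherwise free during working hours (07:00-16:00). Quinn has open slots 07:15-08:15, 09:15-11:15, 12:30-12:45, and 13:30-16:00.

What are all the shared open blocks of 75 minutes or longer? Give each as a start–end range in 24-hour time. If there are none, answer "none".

14:30–16:00

Vera free within 07:00–16:00: 07:00–08:00, 11:15–13:15, 14:30–16:00.
Zheng free within 07:00–16:00: 08:00–09:15, 12:00–16:00.
Vera ∩ Zheng: 12:00–13:15, 14:30–16:00.
Vera ∩ Zheng ∩ Quinn: 12:30–12:45, 14:30–16:00.
Windows ≥ 75 min: 14:30–16:00.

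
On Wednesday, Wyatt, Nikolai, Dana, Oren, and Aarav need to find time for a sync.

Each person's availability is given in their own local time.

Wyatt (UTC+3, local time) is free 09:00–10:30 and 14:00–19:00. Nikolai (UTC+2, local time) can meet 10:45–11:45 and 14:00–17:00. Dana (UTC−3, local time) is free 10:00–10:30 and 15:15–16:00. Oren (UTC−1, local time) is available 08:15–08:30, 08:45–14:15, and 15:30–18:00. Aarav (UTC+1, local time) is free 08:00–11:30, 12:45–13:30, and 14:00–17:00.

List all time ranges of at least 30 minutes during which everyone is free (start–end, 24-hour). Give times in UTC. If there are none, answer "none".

13:00–13:30

Wyatt → UTC: 06:00–07:30, 11:00–16:00.
Nikolai → UTC: 08:45–09:45, 12:00–15:00.
Dana → UTC: 13:00–13:30, 18:15–19:00.
Oren → UTC: 09:15–09:30, 09:45–15:15, 16:30–19:00.
Aarav → UTC: 07:00–10:30, 11:45–12:30, 13:00–16:00.
Wyatt ∩ Nikolai: 12:00–15:00.
Wyatt ∩ Nikolai ∩ Dana: 13:00–13:30.
Wyatt ∩ Nikolai ∩ Dana ∩ Oren: 13:00–13:30.
Wyatt ∩ Nikolai ∩ Dana ∩ Oren ∩ Aarav: 13:00–13:30.
Windows ≥ 30 min: 13:00–13:30.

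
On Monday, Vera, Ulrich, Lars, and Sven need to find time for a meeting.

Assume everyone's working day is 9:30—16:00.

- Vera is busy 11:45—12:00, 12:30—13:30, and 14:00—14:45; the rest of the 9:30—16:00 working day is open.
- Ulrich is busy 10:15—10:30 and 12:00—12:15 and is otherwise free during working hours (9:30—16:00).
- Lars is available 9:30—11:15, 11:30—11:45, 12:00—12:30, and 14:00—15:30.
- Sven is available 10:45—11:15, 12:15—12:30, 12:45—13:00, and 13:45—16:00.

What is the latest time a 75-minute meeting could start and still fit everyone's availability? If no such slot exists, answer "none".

Vera free within 09:30–16:00: 09:30–11:45, 12:00–12:30, 13:30–14:00, 14:45–16:00.
Ulrich free within 09:30–16:00: 09:30–10:15, 10:30–12:00, 12:15–16:00.
Vera ∩ Ulrich: 09:30–10:15, 10:30–11:45, 12:15–12:30, 13:30–14:00, 14:45–16:00.
Vera ∩ Ulrich ∩ Lars: 09:30–10:15, 10:30–11:15, 11:30–11:45, 12:15–12:30, 14:45–15:30.
Vera ∩ Ulrich ∩ Lars ∩ Sven: 10:45–11:15, 12:15–12:30, 14:45–15:30.
Windows ≥ 75 min: (none).

none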